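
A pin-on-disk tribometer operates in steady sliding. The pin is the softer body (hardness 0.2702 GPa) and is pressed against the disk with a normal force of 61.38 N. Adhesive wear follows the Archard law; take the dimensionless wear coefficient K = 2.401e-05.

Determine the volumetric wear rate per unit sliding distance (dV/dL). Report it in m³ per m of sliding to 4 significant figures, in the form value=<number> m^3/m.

value=5.454e-12 m^3/m

Every step keeps full float precision. Intermediates are displayed rounded; rounded just once: 4 significant digits.
Hardness H = 0.2702 GPa = 2.702e+08 Pa.
In SI base units: W = 61.38 N, H = 2.702e+08 Pa, K = 2.401e-05.
The wear rate dV/dL = K·W/H (independent of L): 2.401e-05 · 61.38 / 2.702e+08 = 5.454e-12 m³/m.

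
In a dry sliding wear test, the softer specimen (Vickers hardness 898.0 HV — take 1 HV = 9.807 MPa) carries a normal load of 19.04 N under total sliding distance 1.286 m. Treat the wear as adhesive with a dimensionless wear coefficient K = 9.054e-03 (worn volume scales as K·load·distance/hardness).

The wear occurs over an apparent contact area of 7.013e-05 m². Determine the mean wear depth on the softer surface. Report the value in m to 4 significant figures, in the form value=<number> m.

value=3.589e-07 m

The computation runs at full precision, and intermediate values are printed rounded; one final rounding: 4 significant digits.
Convert: Hardness H = 898.0 HV × 9.807 MPa/HV = 8807 MPa = 8.807e+09 Pa.
Collected in SI base units: W = 19.04 N, H = 8.807e+09 Pa, K = 9.054e-03.
Volume removed: V = K·W·L/H = 9.054e-03 · 19.04 · 1.286 / 8.807e+09 = 2.517e-11 m³.
Depth h = V/A = 2.517e-11 / 7.013e-05 = 3.589e-07 m.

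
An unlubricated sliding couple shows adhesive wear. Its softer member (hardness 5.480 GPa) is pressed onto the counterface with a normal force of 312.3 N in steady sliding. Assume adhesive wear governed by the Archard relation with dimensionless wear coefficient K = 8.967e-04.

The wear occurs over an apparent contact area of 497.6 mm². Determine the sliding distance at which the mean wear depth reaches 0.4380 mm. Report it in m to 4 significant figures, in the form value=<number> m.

value=4265 m

Every step carries full float precision. Intermediates appear rounded, and a lone final rounding: 4 significant figures.
Hardness H = 5.480 GPa = 5.480e+09 Pa.
Contact area A = 497.6 mm² = 4.976e-04 m².
Depth limit h_lim = 0.4380 mm = 4.380e-04 m.
Working in SI base units: W = 312.3 N, H = 5.480e+09 Pa, K = 8.967e-04.
At the depth limit, V_lim = h_lim·A = 4.380e-04 · 4.976e-04 = 2.179e-07 m³.
Life L = V_lim·H/(K·W) = 2.179e-07 · 5.480e+09 / (8.967e-04 · 312.3) = 4265 m.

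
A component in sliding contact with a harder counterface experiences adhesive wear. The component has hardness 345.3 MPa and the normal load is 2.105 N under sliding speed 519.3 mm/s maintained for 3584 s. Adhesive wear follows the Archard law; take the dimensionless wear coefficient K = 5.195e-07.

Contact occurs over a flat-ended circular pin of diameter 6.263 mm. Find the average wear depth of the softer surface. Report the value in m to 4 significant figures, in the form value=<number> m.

Each operation holds full precision, and the intermediates appear rounded — a lone final rounding, at 4 significant figures.
Convert: Sliding speed v = 519.3 mm/s = 0.5193 m/s. Sliding distance L = v·t = 0.5193 m/s × 3584 s = 1861 m.
Convert: Hardness H = 345.3 MPa = 3.453e+08 Pa.
Convert: Pin diameter d = 6.263 mm = 0.006263 m. Contact area A = π·d²/4 = π·(0.006263 m)²/4 = 3.081e-05 m².
Restated in SI base units: W = 2.105 N, H = 3.453e+08 Pa, K = 5.195e-07.
Wear volume V = K·W·L/H = 5.195e-07 · 2.105 · 1861 / 3.453e+08 = 5.894e-12 m³.
Depth of wear h = V/A = 5.894e-12 / 3.081e-05 = 1.913e-07 m.

value=1.913e-07 m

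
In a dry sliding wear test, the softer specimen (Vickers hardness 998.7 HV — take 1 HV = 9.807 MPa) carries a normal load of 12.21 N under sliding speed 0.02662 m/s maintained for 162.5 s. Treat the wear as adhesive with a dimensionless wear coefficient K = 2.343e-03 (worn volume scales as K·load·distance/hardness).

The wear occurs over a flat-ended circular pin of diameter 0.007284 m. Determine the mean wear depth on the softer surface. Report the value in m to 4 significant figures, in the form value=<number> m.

The computation keeps full precision, and intermediate values are shown rounded. Rounded once at the end, at 4 significant figures.
Sliding distance L = v·t = 0.02662 m/s × 162.5 s = 4.326 m.
Hardness H = 998.7 HV × 9.807 MPa/HV = 9794 MPa = 9.794e+09 Pa.
Contact area A = π·d²/4 = π·(0.007284 m)²/4 = 4.167e-05 m².
Collected in SI base units: W = 12.21 N, H = 9.794e+09 Pa, K = 2.343e-03.
Volume removed: V = K·W·L/H = 2.343e-03 · 12.21 · 4.326 / 9.794e+09 = 1.264e-11 m³.
Wear depth h = V/A = 1.264e-11 / 4.167e-05 = 3.032e-07 m.

value=3.032e-07 m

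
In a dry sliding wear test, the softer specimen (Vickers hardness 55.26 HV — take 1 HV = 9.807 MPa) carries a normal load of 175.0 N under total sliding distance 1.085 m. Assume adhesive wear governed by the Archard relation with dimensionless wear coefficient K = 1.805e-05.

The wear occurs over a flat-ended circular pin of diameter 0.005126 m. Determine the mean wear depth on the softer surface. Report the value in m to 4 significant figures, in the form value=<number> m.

Every step carries full precision, and quoted intermediates are rounded — rounded once at the end, at 4 significant digits.
Hardness H = 55.26 HV × 9.807 MPa/HV = 541.9 MPa = 5.419e+08 Pa.
Contact area A = π·d²/4 = π·(0.005126 m)²/4 = 2.064e-05 m².
Restated in SI base units: W = 175.0 N, H = 5.419e+08 Pa, K = 1.805e-05.
Archard relation: V = K·W·L/H = 1.805e-05 · 175.0 · 1.085 / 5.419e+08 = 6.324e-12 m³.
Depth of wear h = V/A = 6.324e-12 / 2.064e-05 = 3.064e-07 m.

value=3.064e-07 m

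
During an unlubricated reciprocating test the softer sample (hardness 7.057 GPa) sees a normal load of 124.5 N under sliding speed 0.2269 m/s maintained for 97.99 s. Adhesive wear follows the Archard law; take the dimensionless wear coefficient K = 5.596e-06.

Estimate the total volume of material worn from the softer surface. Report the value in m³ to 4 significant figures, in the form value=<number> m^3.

All working math runs at full float precision. Intermediates are displayed rounded. Rounded just once to four significant figures.
Total distance L = v·t = 0.2269 m/s × 97.99 s = 22.23 m.
Hardness H = 7.057 GPa = 7.057e+09 Pa.
In SI base units, W = 124.5 N, H = 7.057e+09 Pa, K = 5.596e-06.
Archard volume V = K·W·L/H = 5.596e-06 · 124.5 · 22.23 / 7.057e+09 = 2.195e-12 m³.

value=2.195e-12 m^3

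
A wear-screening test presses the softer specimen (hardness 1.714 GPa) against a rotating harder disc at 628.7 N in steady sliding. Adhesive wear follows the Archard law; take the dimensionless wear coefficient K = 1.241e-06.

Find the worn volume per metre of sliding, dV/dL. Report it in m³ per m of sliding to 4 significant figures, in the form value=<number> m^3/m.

The computation maintains full precision — the intermediates are displayed rounded, and a lone final rounding: four significant digits.
Hardness H = 1.714 GPa = 1.714e+09 Pa.
Expressed in SI base units: W = 628.7 N, H = 1.714e+09 Pa, K = 1.241e-06.
Wear rate dV/dL = K·W/H, so: 1.241e-06 · 628.7 / 1.714e+09 = 4.552e-13 m³/m.

value=4.552e-13 m^3/m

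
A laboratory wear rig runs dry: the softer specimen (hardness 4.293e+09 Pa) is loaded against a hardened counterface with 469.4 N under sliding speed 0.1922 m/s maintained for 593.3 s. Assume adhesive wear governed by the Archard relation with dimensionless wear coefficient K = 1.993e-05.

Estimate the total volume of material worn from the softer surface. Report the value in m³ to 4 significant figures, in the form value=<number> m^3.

value=2.485e-10 m^3

Each operation carries full precision. Displayed values are rounded, and a lone final rounding, at four significant figures.
Convert: The distance L = v·t = 0.1922 m/s × 593.3 s = 114.0 m.
SI base units throughout: W = 469.4 N, H = 4.293e+09 Pa, K = 1.993e-05.
Wear volume V = K·W·L/H = 1.993e-05 · 469.4 · 114.0 / 4.293e+09 = 2.485e-10 m³.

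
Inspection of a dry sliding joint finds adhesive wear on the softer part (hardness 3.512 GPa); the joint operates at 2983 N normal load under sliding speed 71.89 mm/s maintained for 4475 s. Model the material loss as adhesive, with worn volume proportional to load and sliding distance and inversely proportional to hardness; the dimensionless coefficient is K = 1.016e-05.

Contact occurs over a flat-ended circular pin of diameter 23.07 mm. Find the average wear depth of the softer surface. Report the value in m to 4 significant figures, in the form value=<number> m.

value=6.642e-06 m

Quoted intermediates are rounded. Each operation holds full precision — a lone final rounding, at four significant figures.
Convert: Sliding speed v = 71.89 mm/s = 0.07189 m/s. Total distance L = v·t = 0.07189 m/s × 4475 s = 321.7 m.
Convert: Hardness H = 3.512 GPa = 3.512e+09 Pa.
Convert: Pin diameter d = 23.07 mm = 0.02307 m. Contact area A = π·d²/4 = π·(0.02307 m)²/4 = 4.180e-04 m².
In SI base units: W = 2983 N, H = 3.512e+09 Pa, K = 1.016e-05.
Wear volume V = K·W·L/H = 1.016e-05 · 2983 · 321.7 / 3.512e+09 = 2.776e-09 m³.
Average depth h = V/A = 2.776e-09 / 4.180e-04 = 6.642e-06 m.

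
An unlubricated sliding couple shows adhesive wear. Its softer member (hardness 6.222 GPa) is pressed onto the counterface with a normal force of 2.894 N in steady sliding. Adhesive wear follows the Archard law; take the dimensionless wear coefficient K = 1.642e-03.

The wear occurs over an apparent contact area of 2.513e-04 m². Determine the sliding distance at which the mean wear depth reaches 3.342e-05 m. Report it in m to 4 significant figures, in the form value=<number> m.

value=1.100e+04 m

Each operation runs at exact precision. Intermediates are shown rounded, and one last rounding, at 4 significant digits.
Convert: Hardness H = 6.222 GPa = 6.222e+09 Pa.
Working in SI base units: W = 2.894 N, H = 6.222e+09 Pa, K = 1.642e-03.
Wearable volume V_lim = h_lim·A = 3.342e-05 · 2.513e-04 = 8.398e-09 m³.
Life L = V_lim·H/(K·W) = 8.398e-09 · 6.222e+09 / (1.642e-03 · 2.894) = 1.100e+04 m.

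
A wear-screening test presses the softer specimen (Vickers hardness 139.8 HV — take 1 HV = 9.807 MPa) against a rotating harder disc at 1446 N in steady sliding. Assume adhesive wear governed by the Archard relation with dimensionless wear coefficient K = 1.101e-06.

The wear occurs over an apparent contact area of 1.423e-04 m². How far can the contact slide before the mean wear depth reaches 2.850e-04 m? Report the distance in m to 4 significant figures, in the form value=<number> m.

Quoted intermediates are rounded. The algebra maintains exact precision; one last rounding, at four significant figures.
Convert: Hardness H = 139.8 HV × 9.807 MPa/HV = 1371 MPa = 1.371e+09 Pa.
Restated in SI base units: W = 1446 N, H = 1.371e+09 Pa, K = 1.101e-06.
Limit volume V_lim = h_lim·A = 2.850e-04 · 1.423e-04 = 4.056e-08 m³.
Life L = V_lim·H/(K·W) = 4.056e-08 · 1.371e+09 / (1.101e-06 · 1446) = 3.493e+04 m.

value=3.493e+04 m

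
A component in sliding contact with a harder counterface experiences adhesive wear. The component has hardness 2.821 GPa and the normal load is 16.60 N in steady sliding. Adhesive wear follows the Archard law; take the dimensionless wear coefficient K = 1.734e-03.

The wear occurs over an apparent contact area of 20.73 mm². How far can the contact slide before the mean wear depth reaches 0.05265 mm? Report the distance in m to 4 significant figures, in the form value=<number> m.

The intermediates are displayed rounded — the computation holds exact precision, and a single final rounding, at 4 significant digits.
Hardness H = 2.821 GPa = 2.821e+09 Pa.
Contact area A = 20.73 mm² = 2.073e-05 m².
Depth limit h_lim = 0.05265 mm = 5.265e-05 m.
Working in SI base units: W = 16.60 N, H = 2.821e+09 Pa, K = 1.734e-03.
Permissible volume V_lim = h_lim·A = 5.265e-05 · 2.073e-05 = 1.091e-09 m³.
Sliding life L = V_lim·H/(K·W) = 1.091e-09 · 2.821e+09 / (1.734e-03 · 16.60) = 107.0 m.

value=107.0 m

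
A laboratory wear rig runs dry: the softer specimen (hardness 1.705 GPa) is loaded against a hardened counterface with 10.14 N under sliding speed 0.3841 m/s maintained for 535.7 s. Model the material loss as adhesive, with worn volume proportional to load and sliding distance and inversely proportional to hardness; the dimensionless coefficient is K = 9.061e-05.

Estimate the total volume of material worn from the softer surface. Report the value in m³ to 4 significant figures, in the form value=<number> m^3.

Intermediates are shown rounded; the algebra holds full precision, and a lone final rounding: 4 significant digits.
Convert: Distance covered L = v·t = 0.3841 m/s × 535.7 s = 205.8 m.
Convert: Hardness H = 1.705 GPa = 1.705e+09 Pa.
Restated in SI base units: W = 10.14 N, H = 1.705e+09 Pa, K = 9.061e-05.
Archard relation: V = K·W·L/H = 9.061e-05 · 10.14 · 205.8 / 1.705e+09 = 1.109e-10 m³.

value=1.109e-10 m^3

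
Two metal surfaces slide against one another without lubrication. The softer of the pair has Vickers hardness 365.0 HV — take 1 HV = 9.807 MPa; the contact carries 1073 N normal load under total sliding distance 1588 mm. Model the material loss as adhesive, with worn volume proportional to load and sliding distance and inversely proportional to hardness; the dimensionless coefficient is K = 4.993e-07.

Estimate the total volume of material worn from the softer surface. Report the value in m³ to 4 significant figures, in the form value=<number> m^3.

Intermediates are shown rounded. The computation holds full precision, and a lone final rounding, at 4 significant digits.
Distance L = 1588 mm = 1.588 m.
Hardness H = 365.0 HV × 9.807 MPa/HV = 3580 MPa = 3.580e+09 Pa.
Expressed in SI base units: W = 1073 N, H = 3.580e+09 Pa, K = 4.993e-07.
Apply Archard: V = K·W·L/H = 4.993e-07 · 1073 · 1.588 / 3.580e+09 = 2.377e-13 m³.

value=2.377e-13 m^3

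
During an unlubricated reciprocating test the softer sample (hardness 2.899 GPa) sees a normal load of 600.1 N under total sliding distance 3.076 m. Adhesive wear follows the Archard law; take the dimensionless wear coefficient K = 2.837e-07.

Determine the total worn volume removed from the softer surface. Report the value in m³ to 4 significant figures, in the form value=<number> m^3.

value=1.806e-13 m^3

Intermediates are displayed rounded — each operation keeps exact precision. Rounded just once to four significant digits.
Hardness H = 2.899 GPa = 2.899e+09 Pa.
Restated in SI base units: W = 600.1 N, H = 2.899e+09 Pa, K = 2.837e-07.
Volume removed: V = K·W·L/H = 2.837e-07 · 600.1 · 3.076 / 2.899e+09 = 1.806e-13 m³.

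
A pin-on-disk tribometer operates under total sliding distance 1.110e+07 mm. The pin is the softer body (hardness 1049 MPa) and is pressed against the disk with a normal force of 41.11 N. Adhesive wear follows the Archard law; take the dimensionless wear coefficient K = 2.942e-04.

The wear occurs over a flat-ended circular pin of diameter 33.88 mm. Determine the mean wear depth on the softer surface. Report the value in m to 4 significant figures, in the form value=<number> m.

value=1.420e-04 m

Each operation carries full float precision, and intermediate values are printed rounded; a single final rounding, at 4 significant figures.
Distance covered L = 1.110e+07 mm = 1.110e+04 m.
Hardness H = 1049 MPa = 1.049e+09 Pa.
Pin diameter d = 33.88 mm = 0.03388 m. Contact area A = π·d²/4 = π·(0.03388 m)²/4 = 9.015e-04 m².
Restated in SI base units: W = 41.11 N, H = 1.049e+09 Pa, K = 2.942e-04.
Wear volume V = K·W·L/H = 2.942e-04 · 41.11 · 1.110e+04 / 1.049e+09 = 1.280e-07 m³.
Depth of wear h = V/A = 1.280e-07 / 9.015e-04 = 1.420e-04 m.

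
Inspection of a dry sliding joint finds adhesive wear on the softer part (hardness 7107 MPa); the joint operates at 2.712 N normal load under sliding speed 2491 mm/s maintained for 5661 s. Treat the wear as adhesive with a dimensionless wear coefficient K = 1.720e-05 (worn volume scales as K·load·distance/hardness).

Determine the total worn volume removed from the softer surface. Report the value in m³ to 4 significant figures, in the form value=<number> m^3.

Shown intermediates are rounded — the computation keeps exact precision — rounded just once to 4 significant figures.
Sliding speed v = 2491 mm/s = 2.491 m/s. Total distance L = v·t = 2.491 m/s × 5661 s = 1.410e+04 m.
Hardness H = 7107 MPa = 7.107e+09 Pa.
In SI base units: W = 2.712 N, H = 7.107e+09 Pa, K = 1.720e-05.
The Archard volume V = K·W·L/H = 1.720e-05 · 2.712 · 1.410e+04 / 7.107e+09 = 9.255e-11 m³.

value=9.255e-11 m^3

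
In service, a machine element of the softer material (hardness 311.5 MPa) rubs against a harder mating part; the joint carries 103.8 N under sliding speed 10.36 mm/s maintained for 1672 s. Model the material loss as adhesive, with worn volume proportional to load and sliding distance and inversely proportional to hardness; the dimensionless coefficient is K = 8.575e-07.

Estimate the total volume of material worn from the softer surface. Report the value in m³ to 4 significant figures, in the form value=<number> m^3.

Every step maintains full precision. Intermediate values are printed rounded; one final rounding to 4 significant digits.
Sliding speed v = 10.36 mm/s = 0.01036 m/s. Sliding distance L = v·t = 0.01036 m/s × 1672 s = 17.32 m.
Hardness H = 311.5 MPa = 3.115e+08 Pa.
Working in SI base units: W = 103.8 N, H = 3.115e+08 Pa, K = 8.575e-07.
Archard relation: V = K·W·L/H = 8.575e-07 · 103.8 · 17.32 / 3.115e+08 = 4.950e-12 m³.

value=4.950e-12 m^3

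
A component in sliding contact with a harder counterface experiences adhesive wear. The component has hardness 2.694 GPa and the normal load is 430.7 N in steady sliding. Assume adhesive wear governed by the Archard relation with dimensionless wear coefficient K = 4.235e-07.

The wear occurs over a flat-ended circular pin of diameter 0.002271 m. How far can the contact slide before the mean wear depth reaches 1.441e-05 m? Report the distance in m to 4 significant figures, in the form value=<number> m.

The intermediates are shown rounded — the computation runs at full float precision. Rounded once at the end to four significant figures.
Convert: Hardness H = 2.694 GPa = 2.694e+09 Pa.
Convert: Contact area A = π·d²/4 = π·(0.002271 m)²/4 = 4.051e-06 m².
As SI base values: W = 430.7 N, H = 2.694e+09 Pa, K = 4.235e-07.
At the depth limit, V_lim = h_lim·A = 1.441e-05 · 4.051e-06 = 5.837e-11 m³.
Life L = V_lim·H/(K·W) = 5.837e-11 · 2.694e+09 / (4.235e-07 · 430.7) = 862.1 m.

value=862.1 m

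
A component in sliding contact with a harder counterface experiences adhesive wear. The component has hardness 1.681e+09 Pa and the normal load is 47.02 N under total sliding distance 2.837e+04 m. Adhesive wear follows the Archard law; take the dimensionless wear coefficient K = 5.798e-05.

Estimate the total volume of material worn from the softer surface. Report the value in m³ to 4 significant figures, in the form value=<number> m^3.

All working math runs at exact precision. The intermediates are displayed rounded. Rounded once at the end: four significant figures.
In SI base units, W = 47.02 N, H = 1.681e+09 Pa, K = 5.798e-05.
Worn volume V = K·W·L/H = 5.798e-05 · 47.02 · 2.837e+04 / 1.681e+09 = 4.601e-08 m³.

value=4.601e-08 m^3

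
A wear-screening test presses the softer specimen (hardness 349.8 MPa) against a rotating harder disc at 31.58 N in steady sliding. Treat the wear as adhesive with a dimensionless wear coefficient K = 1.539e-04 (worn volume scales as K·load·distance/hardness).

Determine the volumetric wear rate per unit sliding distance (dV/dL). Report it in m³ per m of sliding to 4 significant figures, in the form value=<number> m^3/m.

All working math runs at exact precision. Intermediates appear rounded. Rounded just once, at four significant digits.
Hardness H = 349.8 MPa = 3.498e+08 Pa.
SI base units throughout: W = 31.58 N, H = 3.498e+08 Pa, K = 1.539e-04.
Volumetric rate dV/dL = K·W/H: 1.539e-04 · 31.58 / 3.498e+08 = 1.389e-11 m³/m.

value=1.389e-11 m^3/m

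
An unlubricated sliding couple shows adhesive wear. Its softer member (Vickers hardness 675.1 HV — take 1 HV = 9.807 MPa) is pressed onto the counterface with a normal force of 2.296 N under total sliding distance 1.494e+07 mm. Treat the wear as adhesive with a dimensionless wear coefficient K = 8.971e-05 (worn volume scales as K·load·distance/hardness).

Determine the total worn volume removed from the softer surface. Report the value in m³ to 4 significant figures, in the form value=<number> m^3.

Intermediates are shown rounded. Each operation maintains full float precision. Rounded once at the end to four significant figures.
Convert: Total distance L = 1.494e+07 mm = 1.494e+04 m.
Convert: Hardness H = 675.1 HV × 9.807 MPa/HV = 6621 MPa = 6.621e+09 Pa.
SI base units throughout: W = 2.296 N, H = 6.621e+09 Pa, K = 8.971e-05.
Worn volume V = K·W·L/H = 8.971e-05 · 2.296 · 1.494e+04 / 6.621e+09 = 4.648e-10 m³.

value=4.648e-10 m^3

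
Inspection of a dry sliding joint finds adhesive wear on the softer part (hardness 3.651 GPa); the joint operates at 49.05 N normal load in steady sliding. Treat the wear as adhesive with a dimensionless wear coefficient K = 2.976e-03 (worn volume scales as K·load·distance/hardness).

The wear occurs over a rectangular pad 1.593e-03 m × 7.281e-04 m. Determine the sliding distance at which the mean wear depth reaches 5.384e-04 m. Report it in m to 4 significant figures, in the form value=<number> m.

value=15.62 m

The intermediates are printed rounded. All working math maintains exact precision. Rounded just once to four significant figures.
Hardness H = 3.651 GPa = 3.651e+09 Pa.
Contact area A = 1.593e-03 m × 7.281e-04 m = 1.160e-06 m².
Expressed in SI base units: W = 49.05 N, H = 3.651e+09 Pa, K = 2.976e-03.
At the depth limit, V_lim = h_lim·A = 5.384e-04 · 1.160e-06 = 6.245e-10 m³.
Sliding life L = V_lim·H/(K·W) = 6.245e-10 · 3.651e+09 / (2.976e-03 · 49.05) = 15.62 m.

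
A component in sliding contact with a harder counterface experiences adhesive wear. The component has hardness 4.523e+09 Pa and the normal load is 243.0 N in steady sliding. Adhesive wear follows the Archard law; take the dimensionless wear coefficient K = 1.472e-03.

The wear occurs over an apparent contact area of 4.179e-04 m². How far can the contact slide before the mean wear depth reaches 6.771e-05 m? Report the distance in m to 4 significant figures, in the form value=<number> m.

value=357.8 m

The intermediates are displayed rounded, and each operation holds exact precision, and a lone final rounding: 4 significant figures.
Collected in SI base units: W = 243.0 N, H = 4.523e+09 Pa, K = 1.472e-03.
Permissible volume V_lim = h_lim·A = 6.771e-05 · 4.179e-04 = 2.830e-08 m³.
Thus life L = V_lim·H/(K·W) = 2.830e-08 · 4.523e+09 / (1.472e-03 · 243.0) = 357.8 m.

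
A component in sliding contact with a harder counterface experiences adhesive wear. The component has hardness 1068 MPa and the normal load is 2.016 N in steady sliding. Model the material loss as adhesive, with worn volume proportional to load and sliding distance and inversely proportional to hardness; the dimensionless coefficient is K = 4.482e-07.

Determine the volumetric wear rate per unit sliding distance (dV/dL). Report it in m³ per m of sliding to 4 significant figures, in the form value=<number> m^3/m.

value=8.460e-16 m^3/m

Displayed values are rounded; all arithmetic holds full float precision. Rounded once at the end to 4 significant figures.
Hardness H = 1068 MPa = 1.068e+09 Pa.
In SI base units: W = 2.016 N, H = 1.068e+09 Pa, K = 4.482e-07.
Rate of wear dV/dL = K·W/H: 4.482e-07 · 2.016 / 1.068e+09 = 8.460e-16 m³/m.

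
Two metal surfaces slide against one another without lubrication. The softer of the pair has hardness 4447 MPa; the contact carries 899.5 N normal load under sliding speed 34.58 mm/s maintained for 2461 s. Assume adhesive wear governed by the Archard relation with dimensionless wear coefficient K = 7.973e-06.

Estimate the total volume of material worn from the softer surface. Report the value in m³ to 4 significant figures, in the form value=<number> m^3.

The algebra maintains full float precision — intermediate values are printed rounded. Rounded once at the end: four significant figures.
Sliding speed v = 34.58 mm/s = 0.03458 m/s. Distance covered L = v·t = 0.03458 m/s × 2461 s = 85.10 m.
Hardness H = 4447 MPa = 4.447e+09 Pa.
Collected in SI base units: W = 899.5 N, H = 4.447e+09 Pa, K = 7.973e-06.
Archard relation: V = K·W·L/H = 7.973e-06 · 899.5 · 85.10 / 4.447e+09 = 1.372e-10 m³.

value=1.372e-10 m^3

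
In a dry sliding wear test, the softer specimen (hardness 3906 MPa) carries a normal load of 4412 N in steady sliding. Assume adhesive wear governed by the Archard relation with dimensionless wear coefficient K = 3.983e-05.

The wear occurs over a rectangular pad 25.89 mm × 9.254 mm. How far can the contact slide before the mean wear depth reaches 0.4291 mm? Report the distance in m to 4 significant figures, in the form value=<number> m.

Intermediates are printed rounded. All working math maintains full precision; one final rounding to four significant figures.
Convert: Hardness H = 3906 MPa = 3.906e+09 Pa.
Convert: Pad sides 25.89 mm × 9.254 mm = 0.02589 m × 0.009254 m. Contact area A = 0.02589 m × 0.009254 m = 2.396e-04 m².
Convert: Depth limit h_lim = 0.4291 mm = 4.291e-04 m.
Working in SI base units: W = 4412 N, H = 3.906e+09 Pa, K = 3.983e-05.
Wearable volume V_lim = h_lim·A = 4.291e-04 · 2.396e-04 = 1.028e-07 m³.
Life L = V_lim·H/(K·W) = 1.028e-07 · 3.906e+09 / (3.983e-05 · 4412) = 2285 m.

value=2285 m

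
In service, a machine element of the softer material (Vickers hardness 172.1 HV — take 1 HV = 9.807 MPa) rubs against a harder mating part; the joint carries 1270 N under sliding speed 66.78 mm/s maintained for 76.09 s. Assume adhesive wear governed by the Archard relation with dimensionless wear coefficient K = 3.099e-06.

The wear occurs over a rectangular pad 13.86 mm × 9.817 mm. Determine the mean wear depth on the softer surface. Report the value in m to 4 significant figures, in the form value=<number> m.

value=8.708e-08 m

Intermediates are printed rounded; the algebra carries full precision — a lone final rounding to 4 significant figures.
Sliding speed v = 66.78 mm/s = 0.06678 m/s. The distance L = v·t = 0.06678 m/s × 76.09 s = 5.081 m.
Hardness H = 172.1 HV × 9.807 MPa/HV = 1688 MPa = 1.688e+09 Pa.
Pad sides 13.86 mm × 9.817 mm = 0.01386 m × 0.009817 m. Contact area A = 0.01386 m × 0.009817 m = 1.361e-04 m².
In SI base units, W = 1270 N, H = 1.688e+09 Pa, K = 3.099e-06.
Volume removed: V = K·W·L/H = 3.099e-06 · 1270 · 5.081 / 1.688e+09 = 1.185e-11 m³.
Depth of wear h = V/A = 1.185e-11 / 1.361e-04 = 8.708e-08 m.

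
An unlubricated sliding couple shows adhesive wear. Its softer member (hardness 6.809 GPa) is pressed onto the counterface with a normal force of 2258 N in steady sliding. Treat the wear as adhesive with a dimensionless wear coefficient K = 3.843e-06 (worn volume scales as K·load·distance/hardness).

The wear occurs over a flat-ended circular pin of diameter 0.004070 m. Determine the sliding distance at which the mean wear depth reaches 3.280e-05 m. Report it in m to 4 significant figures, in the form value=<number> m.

value=334.8 m

The intermediates appear rounded — the computation runs at exact precision, and one final rounding to 4 significant figures.
Convert: Hardness H = 6.809 GPa = 6.809e+09 Pa.
Convert: Contact area A = π·d²/4 = π·(0.004070 m)²/4 = 1.301e-05 m².
SI base units throughout: W = 2258 N, H = 6.809e+09 Pa, K = 3.843e-06.
Permissible volume V_lim = h_lim·A = 3.280e-05 · 1.301e-05 = 4.267e-10 m³.
Inverting, life L = V_lim·H/(K·W) = 4.267e-10 · 6.809e+09 / (3.843e-06 · 2258) = 334.8 m.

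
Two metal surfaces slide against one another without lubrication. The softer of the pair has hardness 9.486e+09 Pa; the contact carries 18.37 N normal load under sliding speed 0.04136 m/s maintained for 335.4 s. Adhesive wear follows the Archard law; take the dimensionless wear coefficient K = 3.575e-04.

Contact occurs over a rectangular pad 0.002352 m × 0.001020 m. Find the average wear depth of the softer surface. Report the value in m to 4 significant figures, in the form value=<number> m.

value=4.003e-06 m

Shown intermediates are rounded. All working math carries exact precision; a lone final rounding to 4 significant figures.
Convert: Path length L = v·t = 0.04136 m/s × 335.4 s = 13.87 m.
Convert: Contact area A = 0.002352 m × 0.001020 m = 2.399e-06 m².
Collected in SI base units: W = 18.37 N, H = 9.486e+09 Pa, K = 3.575e-04.
The Archard volume V = K·W·L/H = 3.575e-04 · 18.37 · 13.87 / 9.486e+09 = 9.604e-12 m³.
Depth of wear h = V/A = 9.604e-12 / 2.399e-06 = 4.003e-06 m.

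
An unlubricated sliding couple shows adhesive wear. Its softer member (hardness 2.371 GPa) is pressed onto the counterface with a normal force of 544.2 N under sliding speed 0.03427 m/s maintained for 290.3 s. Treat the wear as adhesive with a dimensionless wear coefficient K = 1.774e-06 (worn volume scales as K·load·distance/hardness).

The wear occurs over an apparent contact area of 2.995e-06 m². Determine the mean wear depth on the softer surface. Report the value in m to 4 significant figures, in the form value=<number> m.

value=1.353e-06 m

Every step runs at exact precision; the intermediates are displayed rounded, and one final rounding to 4 significant digits.
Convert: Sliding distance L = v·t = 0.03427 m/s × 290.3 s = 9.949 m.
Convert: Hardness H = 2.371 GPa = 2.371e+09 Pa.
Working in SI base units: W = 544.2 N, H = 2.371e+09 Pa, K = 1.774e-06.
Worn volume V = K·W·L/H = 1.774e-06 · 544.2 · 9.949 / 2.371e+09 = 4.051e-12 m³.
Mean depth h = V/A = 4.051e-12 / 2.995e-06 = 1.353e-06 m.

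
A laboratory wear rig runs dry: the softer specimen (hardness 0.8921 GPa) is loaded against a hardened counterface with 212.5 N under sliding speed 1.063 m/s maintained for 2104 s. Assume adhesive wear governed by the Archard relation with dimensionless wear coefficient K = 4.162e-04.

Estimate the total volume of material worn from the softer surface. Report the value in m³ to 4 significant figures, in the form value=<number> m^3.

Displayed values are rounded, and all arithmetic holds full float precision — a lone final rounding to four significant figures.
Total distance L = v·t = 1.063 m/s × 2104 s = 2237 m.
Hardness H = 0.8921 GPa = 8.921e+08 Pa.
As SI base values: W = 212.5 N, H = 8.921e+08 Pa, K = 4.162e-04.
Archard volume V = K·W·L/H = 4.162e-04 · 212.5 · 2237 / 8.921e+08 = 2.217e-07 m³.

value=2.217e-07 m^3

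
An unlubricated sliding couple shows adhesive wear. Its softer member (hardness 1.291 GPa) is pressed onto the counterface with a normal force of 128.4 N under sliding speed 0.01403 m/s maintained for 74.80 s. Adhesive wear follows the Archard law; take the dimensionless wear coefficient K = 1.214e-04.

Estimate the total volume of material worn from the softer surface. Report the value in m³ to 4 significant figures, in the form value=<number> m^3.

Intermediates are shown rounded, and all arithmetic keeps full precision; one last rounding: 4 significant digits.
Path length L = v·t = 0.01403 m/s × 74.80 s = 1.049 m.
Hardness H = 1.291 GPa = 1.291e+09 Pa.
SI base units throughout: W = 128.4 N, H = 1.291e+09 Pa, K = 1.214e-04.
Archard relation: V = K·W·L/H = 1.214e-04 · 128.4 · 1.049 / 1.291e+09 = 1.267e-11 m³.

value=1.267e-11 m^3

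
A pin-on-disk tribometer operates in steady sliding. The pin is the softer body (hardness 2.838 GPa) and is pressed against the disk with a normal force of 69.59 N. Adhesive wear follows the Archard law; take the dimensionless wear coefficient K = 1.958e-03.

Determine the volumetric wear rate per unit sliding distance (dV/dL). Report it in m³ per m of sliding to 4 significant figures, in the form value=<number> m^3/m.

value=4.801e-11 m^3/m

All arithmetic keeps full precision. Intermediate values are displayed rounded; a single final rounding, at four significant figures.
Convert: Hardness H = 2.838 GPa = 2.838e+09 Pa.
As SI base values: W = 69.59 N, H = 2.838e+09 Pa, K = 1.958e-03.
Sliding wear rate dV/dL = K·W/H: 1.958e-03 · 69.59 / 2.838e+09 = 4.801e-11 m³/m.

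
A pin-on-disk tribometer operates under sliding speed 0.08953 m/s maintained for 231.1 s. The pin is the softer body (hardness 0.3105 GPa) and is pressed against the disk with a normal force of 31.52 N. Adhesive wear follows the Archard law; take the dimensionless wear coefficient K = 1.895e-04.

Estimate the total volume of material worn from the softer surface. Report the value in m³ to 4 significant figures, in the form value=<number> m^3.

The intermediates are shown rounded; the computation keeps full precision, and rounded just once, at 4 significant digits.
Convert: The distance L = v·t = 0.08953 m/s × 231.1 s = 20.69 m.
Convert: Hardness H = 0.3105 GPa = 3.105e+08 Pa.
SI base units throughout: W = 31.52 N, H = 3.105e+08 Pa, K = 1.895e-04.
Volume removed: V = K·W·L/H = 1.895e-04 · 31.52 · 20.69 / 3.105e+08 = 3.980e-10 m³.

value=3.980e-10 m^3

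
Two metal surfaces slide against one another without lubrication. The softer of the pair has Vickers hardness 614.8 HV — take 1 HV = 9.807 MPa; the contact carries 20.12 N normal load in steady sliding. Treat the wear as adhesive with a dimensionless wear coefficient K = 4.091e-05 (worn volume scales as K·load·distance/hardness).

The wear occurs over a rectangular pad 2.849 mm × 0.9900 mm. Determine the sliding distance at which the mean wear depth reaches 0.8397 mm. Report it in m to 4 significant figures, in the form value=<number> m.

Displayed values are rounded, and all arithmetic keeps exact precision. Rounded once at the end to 4 significant digits.
Hardness H = 614.8 HV × 9.807 MPa/HV = 6029 MPa = 6.029e+09 Pa.
Pad sides 2.849 mm × 0.9900 mm = 2.849e-03 m × 9.900e-04 m. Contact area A = 2.849e-03 m × 9.900e-04 m = 2.821e-06 m².
Depth limit h_lim = 0.8397 mm = 8.397e-04 m.
In SI base units, W = 20.12 N, H = 6.029e+09 Pa, K = 4.091e-05.
Permissible volume V_lim = h_lim·A = 8.397e-04 · 2.821e-06 = 2.368e-09 m³.
Inverting, life L = V_lim·H/(K·W) = 2.368e-09 · 6.029e+09 / (4.091e-05 · 20.12) = 1.735e+04 m.

value=1.735e+04 m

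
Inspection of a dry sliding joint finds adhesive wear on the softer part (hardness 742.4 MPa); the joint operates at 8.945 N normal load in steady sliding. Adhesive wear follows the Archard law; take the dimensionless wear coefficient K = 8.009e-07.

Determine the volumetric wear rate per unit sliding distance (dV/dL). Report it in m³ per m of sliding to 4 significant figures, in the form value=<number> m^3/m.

value=9.650e-15 m^3/m

The algebra maintains full float precision. Intermediate values are displayed rounded. Rounded once at the end, at 4 significant digits.
Hardness H = 742.4 MPa = 7.424e+08 Pa.
In SI base units: W = 8.945 N, H = 7.424e+08 Pa, K = 8.009e-07.
Sliding wear rate dV/dL = K·W/H, so: 8.009e-07 · 8.945 / 7.424e+08 = 9.650e-15 m³/m.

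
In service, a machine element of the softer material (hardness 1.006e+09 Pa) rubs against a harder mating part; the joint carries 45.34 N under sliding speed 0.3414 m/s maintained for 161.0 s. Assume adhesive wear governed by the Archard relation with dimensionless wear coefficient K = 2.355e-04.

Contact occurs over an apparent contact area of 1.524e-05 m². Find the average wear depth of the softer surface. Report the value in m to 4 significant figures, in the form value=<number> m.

value=3.828e-05 m

All working math runs at exact precision, and the intermediates appear rounded; rounded just once, at 4 significant digits.
The distance L = v·t = 0.3414 m/s × 161.0 s = 54.97 m.
Working in SI base units: W = 45.34 N, H = 1.006e+09 Pa, K = 2.355e-04.
Volume removed: V = K·W·L/H = 2.355e-04 · 45.34 · 54.97 / 1.006e+09 = 5.834e-10 m³.
Mean wear depth h = V/A = 5.834e-10 / 1.524e-05 = 3.828e-05 m.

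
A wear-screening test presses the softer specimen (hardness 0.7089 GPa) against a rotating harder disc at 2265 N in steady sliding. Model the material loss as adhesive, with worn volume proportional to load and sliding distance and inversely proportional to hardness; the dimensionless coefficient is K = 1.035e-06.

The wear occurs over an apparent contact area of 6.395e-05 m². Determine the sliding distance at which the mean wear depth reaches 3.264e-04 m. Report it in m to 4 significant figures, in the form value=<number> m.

The intermediates are shown rounded. All arithmetic carries full precision — one last rounding: four significant digits.
Hardness H = 0.7089 GPa = 7.089e+08 Pa.
Collected in SI base units: W = 2265 N, H = 7.089e+08 Pa, K = 1.035e-06.
Volume at the limit: V_lim = h_lim·A = 3.264e-04 · 6.395e-05 = 2.087e-08 m³.
Inverting, life L = V_lim·H/(K·W) = 2.087e-08 · 7.089e+08 / (1.035e-06 · 2265) = 6312 m.

value=6312 m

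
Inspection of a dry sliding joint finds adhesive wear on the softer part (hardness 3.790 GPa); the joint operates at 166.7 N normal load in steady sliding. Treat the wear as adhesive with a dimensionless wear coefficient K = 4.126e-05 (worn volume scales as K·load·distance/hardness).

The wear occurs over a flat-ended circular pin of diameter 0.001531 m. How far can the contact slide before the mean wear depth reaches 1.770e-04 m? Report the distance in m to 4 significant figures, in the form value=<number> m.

The intermediates are shown rounded, and every step holds exact precision; a single final rounding, at four significant figures.
Hardness H = 3.790 GPa = 3.790e+09 Pa.
Contact area A = π·d²/4 = π·(0.001531 m)²/4 = 1.841e-06 m².
SI base units throughout: W = 166.7 N, H = 3.790e+09 Pa, K = 4.126e-05.
At the depth limit, V_lim = h_lim·A = 1.770e-04 · 1.841e-06 = 3.258e-10 m³.
Sliding life L = V_lim·H/(K·W) = 3.258e-10 · 3.790e+09 / (4.126e-05 · 166.7) = 179.6 m.

value=179.6 m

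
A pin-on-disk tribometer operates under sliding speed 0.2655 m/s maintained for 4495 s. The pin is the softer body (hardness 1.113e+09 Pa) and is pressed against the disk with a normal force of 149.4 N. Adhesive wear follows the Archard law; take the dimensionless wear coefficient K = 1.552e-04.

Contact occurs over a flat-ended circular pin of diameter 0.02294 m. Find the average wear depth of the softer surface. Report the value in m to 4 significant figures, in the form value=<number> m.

Shown intermediates are rounded; the computation maintains full float precision, and a single final rounding to 4 significant digits.
Distance L = v·t = 0.2655 m/s × 4495 s = 1193 m.
Contact area A = π·d²/4 = π·(0.02294 m)²/4 = 4.133e-04 m².
Working in SI base units: W = 149.4 N, H = 1.113e+09 Pa, K = 1.552e-04.
Archard relation: V = K·W·L/H = 1.552e-04 · 149.4 · 1193 / 1.113e+09 = 2.486e-08 m³.
Wear depth h = V/A = 2.486e-08 / 4.133e-04 = 6.015e-05 m.

value=6.015e-05 m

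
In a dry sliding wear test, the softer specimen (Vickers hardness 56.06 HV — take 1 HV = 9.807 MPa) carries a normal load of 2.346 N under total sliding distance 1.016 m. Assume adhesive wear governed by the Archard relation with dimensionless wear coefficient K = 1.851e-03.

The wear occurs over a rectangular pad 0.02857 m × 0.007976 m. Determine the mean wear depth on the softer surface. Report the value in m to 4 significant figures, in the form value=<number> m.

value=3.522e-08 m

The algebra maintains full float precision. The intermediates appear rounded — one final rounding to four significant digits.
Convert: Hardness H = 56.06 HV × 9.807 MPa/HV = 549.8 MPa = 5.498e+08 Pa.
Convert: Contact area A = 0.02857 m × 0.007976 m = 2.279e-04 m².
Collected in SI base units: W = 2.346 N, H = 5.498e+08 Pa, K = 1.851e-03.
Volume removed: V = K·W·L/H = 1.851e-03 · 2.346 · 1.016 / 5.498e+08 = 8.025e-12 m³.
Wear depth h = V/A = 8.025e-12 / 2.279e-04 = 3.522e-08 m.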